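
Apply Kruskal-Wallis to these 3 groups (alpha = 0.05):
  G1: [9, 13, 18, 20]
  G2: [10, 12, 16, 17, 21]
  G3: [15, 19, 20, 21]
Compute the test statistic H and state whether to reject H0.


Step 1: Combine all N = 13 observations and assign midranks.
sorted (value, group, rank): (9,G1,1), (10,G2,2), (12,G2,3), (13,G1,4), (15,G3,5), (16,G2,6), (17,G2,7), (18,G1,8), (19,G3,9), (20,G1,10.5), (20,G3,10.5), (21,G2,12.5), (21,G3,12.5)
Step 2: Sum ranks within each group.
R_1 = 23.5 (n_1 = 4)
R_2 = 30.5 (n_2 = 5)
R_3 = 37 (n_3 = 4)
Step 3: H = 12/(N(N+1)) * sum(R_i^2/n_i) - 3(N+1)
     = 12/(13*14) * (23.5^2/4 + 30.5^2/5 + 37^2/4) - 3*14
     = 0.065934 * 666.362 - 42
     = 1.935989.
Step 4: Ties present; correction factor C = 1 - 12/(13^3 - 13) = 0.994505. Corrected H = 1.935989 / 0.994505 = 1.946685.
Step 5: Under H0, H ~ chi^2(2); p-value = 0.377818.
Step 6: alpha = 0.05. fail to reject H0.

H = 1.9467, df = 2, p = 0.377818, fail to reject H0.


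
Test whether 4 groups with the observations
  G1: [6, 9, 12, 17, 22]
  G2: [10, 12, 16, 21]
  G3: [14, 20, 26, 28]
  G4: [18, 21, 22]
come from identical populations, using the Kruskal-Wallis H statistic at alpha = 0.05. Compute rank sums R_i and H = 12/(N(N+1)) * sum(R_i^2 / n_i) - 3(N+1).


Step 1: Combine all N = 16 observations and assign midranks.
sorted (value, group, rank): (6,G1,1), (9,G1,2), (10,G2,3), (12,G1,4.5), (12,G2,4.5), (14,G3,6), (16,G2,7), (17,G1,8), (18,G4,9), (20,G3,10), (21,G2,11.5), (21,G4,11.5), (22,G1,13.5), (22,G4,13.5), (26,G3,15), (28,G3,16)
Step 2: Sum ranks within each group.
R_1 = 29 (n_1 = 5)
R_2 = 26 (n_2 = 4)
R_3 = 47 (n_3 = 4)
R_4 = 34 (n_4 = 3)
Step 3: H = 12/(N(N+1)) * sum(R_i^2/n_i) - 3(N+1)
     = 12/(16*17) * (29^2/5 + 26^2/4 + 47^2/4 + 34^2/3) - 3*17
     = 0.044118 * 1274.78 - 51
     = 5.240441.
Step 4: Ties present; correction factor C = 1 - 18/(16^3 - 16) = 0.995588. Corrected H = 5.240441 / 0.995588 = 5.263663.
Step 5: Under H0, H ~ chi^2(3); p-value = 0.153478.
Step 6: alpha = 0.05. fail to reject H0.

H = 5.2637, df = 3, p = 0.153478, fail to reject H0.


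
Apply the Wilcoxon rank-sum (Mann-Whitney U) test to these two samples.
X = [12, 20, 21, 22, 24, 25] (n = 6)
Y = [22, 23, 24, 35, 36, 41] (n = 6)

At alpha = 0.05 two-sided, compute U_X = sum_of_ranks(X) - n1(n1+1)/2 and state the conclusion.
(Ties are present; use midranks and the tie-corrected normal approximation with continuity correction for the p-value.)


Step 1: Combine and sort all 12 observations; assign midranks.
sorted (value, group): (12,X), (20,X), (21,X), (22,X), (22,Y), (23,Y), (24,X), (24,Y), (25,X), (35,Y), (36,Y), (41,Y)
ranks: 12->1, 20->2, 21->3, 22->4.5, 22->4.5, 23->6, 24->7.5, 24->7.5, 25->9, 35->10, 36->11, 41->12
Step 2: Rank sum for X: R1 = 1 + 2 + 3 + 4.5 + 7.5 + 9 = 27.
Step 3: U_X = R1 - n1(n1+1)/2 = 27 - 6*7/2 = 27 - 21 = 6.
       U_Y = n1*n2 - U_X = 36 - 6 = 30.
Step 4: Ties are present, so use the tie-corrected normal approximation (with continuity correction) for the p-value.
Step 5: p-value = 0.064610; compare to alpha = 0.05. fail to reject H0.

U_X = 6, p = 0.064610, fail to reject H0 at alpha = 0.05.


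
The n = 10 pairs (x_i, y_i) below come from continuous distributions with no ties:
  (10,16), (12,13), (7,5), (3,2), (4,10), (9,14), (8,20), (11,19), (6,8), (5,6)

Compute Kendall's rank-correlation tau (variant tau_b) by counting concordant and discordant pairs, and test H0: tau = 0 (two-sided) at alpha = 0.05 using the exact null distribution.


Step 1: Enumerate the 45 unordered pairs (i,j) with i<j and classify each by sign(x_j-x_i) * sign(y_j-y_i).
  (1,2):dx=+2,dy=-3->D; (1,3):dx=-3,dy=-11->C; (1,4):dx=-7,dy=-14->C; (1,5):dx=-6,dy=-6->C
  (1,6):dx=-1,dy=-2->C; (1,7):dx=-2,dy=+4->D; (1,8):dx=+1,dy=+3->C; (1,9):dx=-4,dy=-8->C
  (1,10):dx=-5,dy=-10->C; (2,3):dx=-5,dy=-8->C; (2,4):dx=-9,dy=-11->C; (2,5):dx=-8,dy=-3->C
  (2,6):dx=-3,dy=+1->D; (2,7):dx=-4,dy=+7->D; (2,8):dx=-1,dy=+6->D; (2,9):dx=-6,dy=-5->C
  (2,10):dx=-7,dy=-7->C; (3,4):dx=-4,dy=-3->C; (3,5):dx=-3,dy=+5->D; (3,6):dx=+2,dy=+9->C
  (3,7):dx=+1,dy=+15->C; (3,8):dx=+4,dy=+14->C; (3,9):dx=-1,dy=+3->D; (3,10):dx=-2,dy=+1->D
  (4,5):dx=+1,dy=+8->C; (4,6):dx=+6,dy=+12->C; (4,7):dx=+5,dy=+18->C; (4,8):dx=+8,dy=+17->C
  (4,9):dx=+3,dy=+6->C; (4,10):dx=+2,dy=+4->C; (5,6):dx=+5,dy=+4->C; (5,7):dx=+4,dy=+10->C
  (5,8):dx=+7,dy=+9->C; (5,9):dx=+2,dy=-2->D; (5,10):dx=+1,dy=-4->D; (6,7):dx=-1,dy=+6->D
  (6,8):dx=+2,dy=+5->C; (6,9):dx=-3,dy=-6->C; (6,10):dx=-4,dy=-8->C; (7,8):dx=+3,dy=-1->D
  (7,9):dx=-2,dy=-12->C; (7,10):dx=-3,dy=-14->C; (8,9):dx=-5,dy=-11->C; (8,10):dx=-6,dy=-13->C
  (9,10):dx=-1,dy=-2->C
Step 2: C = 33, D = 12, total pairs = 45.
Step 3: tau = (C - D)/(n(n-1)/2) = (33 - 12)/45 = 0.466667.
Step 4: Exact two-sided p-value (enumerate n! = 3628800 permutations of y under H0): p = 0.072550.
Step 5: alpha = 0.05. fail to reject H0.

tau_b = 0.4667 (C=33, D=12), p = 0.072550, fail to reject H0.


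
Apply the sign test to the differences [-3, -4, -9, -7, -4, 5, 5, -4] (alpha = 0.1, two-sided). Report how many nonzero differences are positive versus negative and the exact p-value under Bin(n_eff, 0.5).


Step 1: Discard zero differences. Original n = 8; n_eff = number of nonzero differences = 8.
Nonzero differences (with sign): -3, -4, -9, -7, -4, +5, +5, -4
Step 2: Count signs: positive = 2, negative = 6.
Step 3: Under H0: P(positive) = 0.5, so the number of positives S ~ Bin(8, 0.5).
Step 4: Two-sided exact p-value = sum of Bin(8,0.5) probabilities at or below the observed probability = 0.289062.
Step 5: alpha = 0.1. fail to reject H0.

n_eff = 8, pos = 2, neg = 6, p = 0.289062, fail to reject H0.


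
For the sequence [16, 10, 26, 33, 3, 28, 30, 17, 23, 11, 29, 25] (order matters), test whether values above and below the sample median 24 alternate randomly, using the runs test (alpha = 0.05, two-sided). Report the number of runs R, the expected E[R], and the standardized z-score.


Step 1: Compute median = 24; label A = above, B = below.
Labels in order: BBAABAABBBAA  (n_A = 6, n_B = 6)
Step 2: Count runs R = 6.
Step 3: Under H0 (random ordering), E[R] = 2*n_A*n_B/(n_A+n_B) + 1 = 2*6*6/12 + 1 = 7.0000.
        Var[R] = 2*n_A*n_B*(2*n_A*n_B - n_A - n_B) / ((n_A+n_B)^2 * (n_A+n_B-1)) = 4320/1584 = 2.7273.
        SD[R] = 1.6514.
Step 4: Continuity-corrected z = (R + 0.5 - E[R]) / SD[R] = (6 + 0.5 - 7.0000) / 1.6514 = -0.3028.
Step 5: Two-sided p-value via normal approximation = 2*(1 - Phi(|z|)) = 0.762069.
Step 6: alpha = 0.05. fail to reject H0.

R = 6, z = -0.3028, p = 0.762069, fail to reject H0.


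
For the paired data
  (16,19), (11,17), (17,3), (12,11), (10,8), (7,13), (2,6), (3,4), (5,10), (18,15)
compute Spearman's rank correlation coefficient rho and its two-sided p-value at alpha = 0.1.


Step 1: Rank x and y separately (midranks; no ties here).
rank(x): 16->8, 11->6, 17->9, 12->7, 10->5, 7->4, 2->1, 3->2, 5->3, 18->10
rank(y): 19->10, 17->9, 3->1, 11->6, 8->4, 13->7, 6->3, 4->2, 10->5, 15->8
Step 2: d_i = R_x(i) - R_y(i); compute d_i^2.
  (8-10)^2=4, (6-9)^2=9, (9-1)^2=64, (7-6)^2=1, (5-4)^2=1, (4-7)^2=9, (1-3)^2=4, (2-2)^2=0, (3-5)^2=4, (10-8)^2=4
sum(d^2) = 100.
Step 3: rho = 1 - 6*100 / (10*(10^2 - 1)) = 1 - 600/990 = 0.393939.
Step 4: Under H0, t = rho * sqrt((n-2)/(1-rho^2)) = 1.2123 ~ t(8).
Step 5: Two-sided p-value from the t-distribution with 8 df = 0.259998.
Step 6: alpha = 0.1. fail to reject H0.

rho = 0.3939, p = 0.259998, fail to reject H0 at alpha = 0.1.


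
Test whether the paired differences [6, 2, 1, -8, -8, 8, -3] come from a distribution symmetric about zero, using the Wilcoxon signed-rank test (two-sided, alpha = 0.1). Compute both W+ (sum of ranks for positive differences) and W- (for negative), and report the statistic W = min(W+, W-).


Step 1: Drop any zero differences (none here) and take |d_i|.
|d| = [6, 2, 1, 8, 8, 8, 3]
Step 2: Midrank |d_i| (ties get averaged ranks).
ranks: |6|->4, |2|->2, |1|->1, |8|->6, |8|->6, |8|->6, |3|->3
Step 3: Attach original signs; sum ranks with positive sign and with negative sign.
W+ = 4 + 2 + 1 + 6 = 13
W- = 6 + 6 + 3 = 15
(Check: W+ + W- = 28 should equal n(n+1)/2 = 28.)
Step 4: Test statistic W = min(W+, W-) = 13.
Step 5: Ties in |d|, so use the tie-corrected normal approximation.
        E[W] = n(n+1)/4 = 7*8/4 = 14.
        Tie groups: |d|=8 (t=3); sum(t^3 - t) = 24.
        Var[W] = n(n+1)(2n+1)/24 - sum(t^3-t)/48 = 840/24 - 24/48 = 34.5.
        z = (W - E[W]) / sqrt(Var[W]) = (13 - 14) / 5.8737 = -0.1703.
        Two-sided p = 2*Phi(z) = 0.864813.
Step 6: alpha = 0.1. fail to reject H0.

W+ = 13, W- = 15, W = min = 13, p = 0.864813, fail to reject H0.


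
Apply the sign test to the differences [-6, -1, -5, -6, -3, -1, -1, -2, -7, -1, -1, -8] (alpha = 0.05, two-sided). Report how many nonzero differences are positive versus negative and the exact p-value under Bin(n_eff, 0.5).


Step 1: Discard zero differences. Original n = 12; n_eff = number of nonzero differences = 12.
Nonzero differences (with sign): -6, -1, -5, -6, -3, -1, -1, -2, -7, -1, -1, -8
Step 2: Count signs: positive = 0, negative = 12.
Step 3: Under H0: P(positive) = 0.5, so the number of positives S ~ Bin(12, 0.5).
Step 4: Two-sided exact p-value = sum of Bin(12,0.5) probabilities at or below the observed probability = 0.000488.
Step 5: alpha = 0.05. reject H0.

n_eff = 12, pos = 0, neg = 12, p = 0.000488, reject H0.


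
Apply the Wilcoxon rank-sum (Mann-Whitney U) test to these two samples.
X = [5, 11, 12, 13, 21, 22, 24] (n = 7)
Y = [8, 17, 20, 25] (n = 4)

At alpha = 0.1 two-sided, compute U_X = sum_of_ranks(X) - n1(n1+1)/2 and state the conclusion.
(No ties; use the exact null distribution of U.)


Step 1: Combine and sort all 11 observations; assign midranks.
sorted (value, group): (5,X), (8,Y), (11,X), (12,X), (13,X), (17,Y), (20,Y), (21,X), (22,X), (24,X), (25,Y)
ranks: 5->1, 8->2, 11->3, 12->4, 13->5, 17->6, 20->7, 21->8, 22->9, 24->10, 25->11
Step 2: Rank sum for X: R1 = 1 + 3 + 4 + 5 + 8 + 9 + 10 = 40.
Step 3: U_X = R1 - n1(n1+1)/2 = 40 - 7*8/2 = 40 - 28 = 12.
       U_Y = n1*n2 - U_X = 28 - 12 = 16.
Step 4: No ties, so the exact null distribution of U (based on enumerating the C(11,7) = 330 equally likely rank assignments) gives the two-sided p-value.
Step 5: p-value = 0.787879; compare to alpha = 0.1. fail to reject H0.

U_X = 12, p = 0.787879, fail to reject H0 at alpha = 0.1.


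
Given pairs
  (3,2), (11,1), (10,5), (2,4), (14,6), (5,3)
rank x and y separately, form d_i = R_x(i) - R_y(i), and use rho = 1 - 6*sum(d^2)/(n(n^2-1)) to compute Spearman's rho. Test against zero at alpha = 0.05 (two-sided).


Step 1: Rank x and y separately (midranks; no ties here).
rank(x): 3->2, 11->5, 10->4, 2->1, 14->6, 5->3
rank(y): 2->2, 1->1, 5->5, 4->4, 6->6, 3->3
Step 2: d_i = R_x(i) - R_y(i); compute d_i^2.
  (2-2)^2=0, (5-1)^2=16, (4-5)^2=1, (1-4)^2=9, (6-6)^2=0, (3-3)^2=0
sum(d^2) = 26.
Step 3: rho = 1 - 6*26 / (6*(6^2 - 1)) = 1 - 156/210 = 0.257143.
Step 4: Under H0, t = rho * sqrt((n-2)/(1-rho^2)) = 0.5322 ~ t(4).
Step 5: Two-sided p-value from the t-distribution with 4 df = 0.622787.
Step 6: alpha = 0.05. fail to reject H0.

rho = 0.2571, p = 0.622787, fail to reject H0 at alpha = 0.05.


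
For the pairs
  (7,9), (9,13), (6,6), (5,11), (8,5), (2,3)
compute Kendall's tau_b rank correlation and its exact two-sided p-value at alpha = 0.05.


Step 1: Enumerate the 15 unordered pairs (i,j) with i<j and classify each by sign(x_j-x_i) * sign(y_j-y_i).
  (1,2):dx=+2,dy=+4->C; (1,3):dx=-1,dy=-3->C; (1,4):dx=-2,dy=+2->D; (1,5):dx=+1,dy=-4->D
  (1,6):dx=-5,dy=-6->C; (2,3):dx=-3,dy=-7->C; (2,4):dx=-4,dy=-2->C; (2,5):dx=-1,dy=-8->C
  (2,6):dx=-7,dy=-10->C; (3,4):dx=-1,dy=+5->D; (3,5):dx=+2,dy=-1->D; (3,6):dx=-4,dy=-3->C
  (4,5):dx=+3,dy=-6->D; (4,6):dx=-3,dy=-8->C; (5,6):dx=-6,dy=-2->C
Step 2: C = 10, D = 5, total pairs = 15.
Step 3: tau = (C - D)/(n(n-1)/2) = (10 - 5)/15 = 0.333333.
Step 4: Exact two-sided p-value (enumerate n! = 720 permutations of y under H0): p = 0.469444.
Step 5: alpha = 0.05. fail to reject H0.

tau_b = 0.3333 (C=10, D=5), p = 0.469444, fail to reject H0.


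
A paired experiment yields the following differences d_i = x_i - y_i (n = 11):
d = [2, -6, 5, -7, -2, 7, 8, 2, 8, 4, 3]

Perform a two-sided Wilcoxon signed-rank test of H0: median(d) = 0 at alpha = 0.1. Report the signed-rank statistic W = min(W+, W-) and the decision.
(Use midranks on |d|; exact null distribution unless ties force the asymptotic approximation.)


Step 1: Drop any zero differences (none here) and take |d_i|.
|d| = [2, 6, 5, 7, 2, 7, 8, 2, 8, 4, 3]
Step 2: Midrank |d_i| (ties get averaged ranks).
ranks: |2|->2, |6|->7, |5|->6, |7|->8.5, |2|->2, |7|->8.5, |8|->10.5, |2|->2, |8|->10.5, |4|->5, |3|->4
Step 3: Attach original signs; sum ranks with positive sign and with negative sign.
W+ = 2 + 6 + 8.5 + 10.5 + 2 + 10.5 + 5 + 4 = 48.5
W- = 7 + 8.5 + 2 = 17.5
(Check: W+ + W- = 66 should equal n(n+1)/2 = 66.)
Step 4: Test statistic W = min(W+, W-) = 17.5.
Step 5: Ties in |d|, so use the tie-corrected normal approximation.
        E[W] = n(n+1)/4 = 11*12/4 = 33.
        Tie groups: |d|=2 (t=3), |d|=7 (t=2), |d|=8 (t=2); sum(t^3 - t) = 36.
        Var[W] = n(n+1)(2n+1)/24 - sum(t^3-t)/48 = 3036/24 - 36/48 = 125.75.
        z = (W - E[W]) / sqrt(Var[W]) = (17.5 - 33) / 11.2138 = -1.3822.
        Two-sided p = 2*Phi(z) = 0.166904.
Step 6: alpha = 0.1. fail to reject H0.

W+ = 48.5, W- = 17.5, W = min = 17.5, p = 0.166904, fail to reject H0.


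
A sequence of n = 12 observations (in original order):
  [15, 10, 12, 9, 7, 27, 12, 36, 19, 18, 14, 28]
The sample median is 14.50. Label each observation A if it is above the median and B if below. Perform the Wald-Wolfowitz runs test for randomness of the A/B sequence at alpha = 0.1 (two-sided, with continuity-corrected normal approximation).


Step 1: Compute median = 14.50; label A = above, B = below.
Labels in order: ABBBBABAAABA  (n_A = 6, n_B = 6)
Step 2: Count runs R = 7.
Step 3: Under H0 (random ordering), E[R] = 2*n_A*n_B/(n_A+n_B) + 1 = 2*6*6/12 + 1 = 7.0000.
        Var[R] = 2*n_A*n_B*(2*n_A*n_B - n_A - n_B) / ((n_A+n_B)^2 * (n_A+n_B-1)) = 4320/1584 = 2.7273.
        SD[R] = 1.6514.
Step 4: R = E[R], so z = 0 with no continuity correction.
Step 5: Two-sided p-value via normal approximation = 2*(1 - Phi(|z|)) = 1.000000.
Step 6: alpha = 0.1. fail to reject H0.

R = 7, z = 0.0000, p = 1.000000, fail to reject H0.


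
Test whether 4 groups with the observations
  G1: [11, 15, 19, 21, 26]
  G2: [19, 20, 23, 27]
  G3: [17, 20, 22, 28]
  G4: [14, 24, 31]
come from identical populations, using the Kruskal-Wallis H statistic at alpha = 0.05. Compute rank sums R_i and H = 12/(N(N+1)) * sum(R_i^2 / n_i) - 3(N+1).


Step 1: Combine all N = 16 observations and assign midranks.
sorted (value, group, rank): (11,G1,1), (14,G4,2), (15,G1,3), (17,G3,4), (19,G1,5.5), (19,G2,5.5), (20,G2,7.5), (20,G3,7.5), (21,G1,9), (22,G3,10), (23,G2,11), (24,G4,12), (26,G1,13), (27,G2,14), (28,G3,15), (31,G4,16)
Step 2: Sum ranks within each group.
R_1 = 31.5 (n_1 = 5)
R_2 = 38 (n_2 = 4)
R_3 = 36.5 (n_3 = 4)
R_4 = 30 (n_4 = 3)
Step 3: H = 12/(N(N+1)) * sum(R_i^2/n_i) - 3(N+1)
     = 12/(16*17) * (31.5^2/5 + 38^2/4 + 36.5^2/4 + 30^2/3) - 3*17
     = 0.044118 * 1192.51 - 51
     = 1.610846.
Step 4: Ties present; correction factor C = 1 - 12/(16^3 - 16) = 0.997059. Corrected H = 1.610846 / 0.997059 = 1.615597.
Step 5: Under H0, H ~ chi^2(3); p-value = 0.655858.
Step 6: alpha = 0.05. fail to reject H0.

H = 1.6156, df = 3, p = 0.655858, fail to reject H0.


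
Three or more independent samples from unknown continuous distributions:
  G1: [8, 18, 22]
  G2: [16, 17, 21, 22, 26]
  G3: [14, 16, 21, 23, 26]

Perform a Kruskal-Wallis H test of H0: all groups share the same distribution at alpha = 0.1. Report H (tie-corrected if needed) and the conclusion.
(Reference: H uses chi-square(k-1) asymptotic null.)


Step 1: Combine all N = 13 observations and assign midranks.
sorted (value, group, rank): (8,G1,1), (14,G3,2), (16,G2,3.5), (16,G3,3.5), (17,G2,5), (18,G1,6), (21,G2,7.5), (21,G3,7.5), (22,G1,9.5), (22,G2,9.5), (23,G3,11), (26,G2,12.5), (26,G3,12.5)
Step 2: Sum ranks within each group.
R_1 = 16.5 (n_1 = 3)
R_2 = 38 (n_2 = 5)
R_3 = 36.5 (n_3 = 5)
Step 3: H = 12/(N(N+1)) * sum(R_i^2/n_i) - 3(N+1)
     = 12/(13*14) * (16.5^2/3 + 38^2/5 + 36.5^2/5) - 3*14
     = 0.065934 * 646 - 42
     = 0.593407.
Step 4: Ties present; correction factor C = 1 - 24/(13^3 - 13) = 0.989011. Corrected H = 0.593407 / 0.989011 = 0.600000.
Step 5: Under H0, H ~ chi^2(2); p-value = 0.740818.
Step 6: alpha = 0.1. fail to reject H0.

H = 0.6000, df = 2, p = 0.740818, fail to reject H0.


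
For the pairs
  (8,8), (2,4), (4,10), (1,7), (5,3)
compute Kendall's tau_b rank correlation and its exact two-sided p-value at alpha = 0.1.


Step 1: Enumerate the 10 unordered pairs (i,j) with i<j and classify each by sign(x_j-x_i) * sign(y_j-y_i).
  (1,2):dx=-6,dy=-4->C; (1,3):dx=-4,dy=+2->D; (1,4):dx=-7,dy=-1->C; (1,5):dx=-3,dy=-5->C
  (2,3):dx=+2,dy=+6->C; (2,4):dx=-1,dy=+3->D; (2,5):dx=+3,dy=-1->D; (3,4):dx=-3,dy=-3->C
  (3,5):dx=+1,dy=-7->D; (4,5):dx=+4,dy=-4->D
Step 2: C = 5, D = 5, total pairs = 10.
Step 3: tau = (C - D)/(n(n-1)/2) = (5 - 5)/10 = 0.000000.
Step 4: Exact two-sided p-value (enumerate n! = 120 permutations of y under H0): p = 1.000000.
Step 5: alpha = 0.1. fail to reject H0.

tau_b = 0.0000 (C=5, D=5), p = 1.000000, fail to reject H0.


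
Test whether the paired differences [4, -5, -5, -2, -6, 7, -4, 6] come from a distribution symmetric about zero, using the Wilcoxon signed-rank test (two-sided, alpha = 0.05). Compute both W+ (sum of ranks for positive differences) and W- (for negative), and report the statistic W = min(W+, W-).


Step 1: Drop any zero differences (none here) and take |d_i|.
|d| = [4, 5, 5, 2, 6, 7, 4, 6]
Step 2: Midrank |d_i| (ties get averaged ranks).
ranks: |4|->2.5, |5|->4.5, |5|->4.5, |2|->1, |6|->6.5, |7|->8, |4|->2.5, |6|->6.5
Step 3: Attach original signs; sum ranks with positive sign and with negative sign.
W+ = 2.5 + 8 + 6.5 = 17
W- = 4.5 + 4.5 + 1 + 6.5 + 2.5 = 19
(Check: W+ + W- = 36 should equal n(n+1)/2 = 36.)
Step 4: Test statistic W = min(W+, W-) = 17.
Step 5: Ties in |d|, so use the tie-corrected normal approximation.
        E[W] = n(n+1)/4 = 8*9/4 = 18.
        Tie groups: |d|=4 (t=2), |d|=5 (t=2), |d|=6 (t=2); sum(t^3 - t) = 18.
        Var[W] = n(n+1)(2n+1)/24 - sum(t^3-t)/48 = 1224/24 - 18/48 = 50.625.
        z = (W - E[W]) / sqrt(Var[W]) = (17 - 18) / 7.1151 = -0.1405.
        Two-sided p = 2*Phi(z) = 0.888229.
Step 6: alpha = 0.05. fail to reject H0.

W+ = 17, W- = 19, W = min = 17, p = 0.888229, fail to reject H0.


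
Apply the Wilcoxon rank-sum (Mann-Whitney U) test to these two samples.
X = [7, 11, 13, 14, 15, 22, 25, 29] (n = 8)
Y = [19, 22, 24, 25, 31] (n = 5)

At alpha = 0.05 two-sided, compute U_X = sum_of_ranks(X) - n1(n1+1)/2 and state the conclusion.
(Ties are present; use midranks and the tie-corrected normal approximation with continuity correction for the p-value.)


Step 1: Combine and sort all 13 observations; assign midranks.
sorted (value, group): (7,X), (11,X), (13,X), (14,X), (15,X), (19,Y), (22,X), (22,Y), (24,Y), (25,X), (25,Y), (29,X), (31,Y)
ranks: 7->1, 11->2, 13->3, 14->4, 15->5, 19->6, 22->7.5, 22->7.5, 24->9, 25->10.5, 25->10.5, 29->12, 31->13
Step 2: Rank sum for X: R1 = 1 + 2 + 3 + 4 + 5 + 7.5 + 10.5 + 12 = 45.
Step 3: U_X = R1 - n1(n1+1)/2 = 45 - 8*9/2 = 45 - 36 = 9.
       U_Y = n1*n2 - U_X = 40 - 9 = 31.
Step 4: Ties are present, so use the tie-corrected normal approximation (with continuity correction) for the p-value.
Step 5: p-value = 0.123248; compare to alpha = 0.05. fail to reject H0.

U_X = 9, p = 0.123248, fail to reject H0 at alpha = 0.05.


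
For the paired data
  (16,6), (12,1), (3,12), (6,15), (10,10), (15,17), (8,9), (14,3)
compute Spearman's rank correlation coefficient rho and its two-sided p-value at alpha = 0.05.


Step 1: Rank x and y separately (midranks; no ties here).
rank(x): 16->8, 12->5, 3->1, 6->2, 10->4, 15->7, 8->3, 14->6
rank(y): 6->3, 1->1, 12->6, 15->7, 10->5, 17->8, 9->4, 3->2
Step 2: d_i = R_x(i) - R_y(i); compute d_i^2.
  (8-3)^2=25, (5-1)^2=16, (1-6)^2=25, (2-7)^2=25, (4-5)^2=1, (7-8)^2=1, (3-4)^2=1, (6-2)^2=16
sum(d^2) = 110.
Step 3: rho = 1 - 6*110 / (8*(8^2 - 1)) = 1 - 660/504 = -0.309524.
Step 4: Under H0, t = rho * sqrt((n-2)/(1-rho^2)) = -0.7973 ~ t(6).
Step 5: Two-sided p-value from the t-distribution with 6 df = 0.455645.
Step 6: alpha = 0.05. fail to reject H0.

rho = -0.3095, p = 0.455645, fail to reject H0 at alpha = 0.05.


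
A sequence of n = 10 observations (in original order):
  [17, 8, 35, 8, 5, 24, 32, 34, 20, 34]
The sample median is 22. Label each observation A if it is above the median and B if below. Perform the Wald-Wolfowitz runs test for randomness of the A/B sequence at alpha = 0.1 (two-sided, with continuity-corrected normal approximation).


Step 1: Compute median = 22; label A = above, B = below.
Labels in order: BBABBAAABA  (n_A = 5, n_B = 5)
Step 2: Count runs R = 6.
Step 3: Under H0 (random ordering), E[R] = 2*n_A*n_B/(n_A+n_B) + 1 = 2*5*5/10 + 1 = 6.0000.
        Var[R] = 2*n_A*n_B*(2*n_A*n_B - n_A - n_B) / ((n_A+n_B)^2 * (n_A+n_B-1)) = 2000/900 = 2.2222.
        SD[R] = 1.4907.
Step 4: R = E[R], so z = 0 with no continuity correction.
Step 5: Two-sided p-value via normal approximation = 2*(1 - Phi(|z|)) = 1.000000.
Step 6: alpha = 0.1. fail to reject H0.

R = 6, z = 0.0000, p = 1.000000, fail to reject H0.


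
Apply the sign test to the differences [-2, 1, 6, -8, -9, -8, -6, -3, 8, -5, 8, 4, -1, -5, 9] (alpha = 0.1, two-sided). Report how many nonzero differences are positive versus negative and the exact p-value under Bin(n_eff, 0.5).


Step 1: Discard zero differences. Original n = 15; n_eff = number of nonzero differences = 15.
Nonzero differences (with sign): -2, +1, +6, -8, -9, -8, -6, -3, +8, -5, +8, +4, -1, -5, +9
Step 2: Count signs: positive = 6, negative = 9.
Step 3: Under H0: P(positive) = 0.5, so the number of positives S ~ Bin(15, 0.5).
Step 4: Two-sided exact p-value = sum of Bin(15,0.5) probabilities at or below the observed probability = 0.607239.
Step 5: alpha = 0.1. fail to reject H0.

n_eff = 15, pos = 6, neg = 9, p = 0.607239, fail to reject H0.


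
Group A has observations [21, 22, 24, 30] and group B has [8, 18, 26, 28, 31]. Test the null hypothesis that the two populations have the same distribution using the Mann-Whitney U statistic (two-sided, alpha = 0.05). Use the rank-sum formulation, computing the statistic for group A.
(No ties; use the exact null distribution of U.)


Step 1: Combine and sort all 9 observations; assign midranks.
sorted (value, group): (8,Y), (18,Y), (21,X), (22,X), (24,X), (26,Y), (28,Y), (30,X), (31,Y)
ranks: 8->1, 18->2, 21->3, 22->4, 24->5, 26->6, 28->7, 30->8, 31->9
Step 2: Rank sum for X: R1 = 3 + 4 + 5 + 8 = 20.
Step 3: U_X = R1 - n1(n1+1)/2 = 20 - 4*5/2 = 20 - 10 = 10.
       U_Y = n1*n2 - U_X = 20 - 10 = 10.
Step 4: No ties, so the exact null distribution of U (based on enumerating the C(9,4) = 126 equally likely rank assignments) gives the two-sided p-value.
Step 5: p-value = 1.000000; compare to alpha = 0.05. fail to reject H0.

U_X = 10, p = 1.000000, fail to reject H0 at alpha = 0.05.


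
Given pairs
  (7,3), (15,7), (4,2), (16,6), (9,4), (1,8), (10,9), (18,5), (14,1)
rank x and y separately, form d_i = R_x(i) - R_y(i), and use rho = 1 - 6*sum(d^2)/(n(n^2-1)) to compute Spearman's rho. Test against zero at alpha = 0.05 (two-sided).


Step 1: Rank x and y separately (midranks; no ties here).
rank(x): 7->3, 15->7, 4->2, 16->8, 9->4, 1->1, 10->5, 18->9, 14->6
rank(y): 3->3, 7->7, 2->2, 6->6, 4->4, 8->8, 9->9, 5->5, 1->1
Step 2: d_i = R_x(i) - R_y(i); compute d_i^2.
  (3-3)^2=0, (7-7)^2=0, (2-2)^2=0, (8-6)^2=4, (4-4)^2=0, (1-8)^2=49, (5-9)^2=16, (9-5)^2=16, (6-1)^2=25
sum(d^2) = 110.
Step 3: rho = 1 - 6*110 / (9*(9^2 - 1)) = 1 - 660/720 = 0.083333.
Step 4: Under H0, t = rho * sqrt((n-2)/(1-rho^2)) = 0.2212 ~ t(7).
Step 5: Two-sided p-value from the t-distribution with 7 df = 0.831214.
Step 6: alpha = 0.05. fail to reject H0.

rho = 0.0833, p = 0.831214, fail to reject H0 at alpha = 0.05.


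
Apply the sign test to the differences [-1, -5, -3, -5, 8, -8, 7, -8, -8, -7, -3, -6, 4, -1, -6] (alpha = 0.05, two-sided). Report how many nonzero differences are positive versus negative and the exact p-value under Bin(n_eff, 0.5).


Step 1: Discard zero differences. Original n = 15; n_eff = number of nonzero differences = 15.
Nonzero differences (with sign): -1, -5, -3, -5, +8, -8, +7, -8, -8, -7, -3, -6, +4, -1, -6
Step 2: Count signs: positive = 3, negative = 12.
Step 3: Under H0: P(positive) = 0.5, so the number of positives S ~ Bin(15, 0.5).
Step 4: Two-sided exact p-value = sum of Bin(15,0.5) probabilities at or below the observed probability = 0.035156.
Step 5: alpha = 0.05. reject H0.

n_eff = 15, pos = 3, neg = 12, p = 0.035156, reject H0.


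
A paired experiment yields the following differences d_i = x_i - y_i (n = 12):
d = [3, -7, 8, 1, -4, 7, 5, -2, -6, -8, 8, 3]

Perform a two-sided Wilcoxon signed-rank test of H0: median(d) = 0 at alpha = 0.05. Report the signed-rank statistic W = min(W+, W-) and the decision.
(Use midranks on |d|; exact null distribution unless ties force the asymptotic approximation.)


Step 1: Drop any zero differences (none here) and take |d_i|.
|d| = [3, 7, 8, 1, 4, 7, 5, 2, 6, 8, 8, 3]
Step 2: Midrank |d_i| (ties get averaged ranks).
ranks: |3|->3.5, |7|->8.5, |8|->11, |1|->1, |4|->5, |7|->8.5, |5|->6, |2|->2, |6|->7, |8|->11, |8|->11, |3|->3.5
Step 3: Attach original signs; sum ranks with positive sign and with negative sign.
W+ = 3.5 + 11 + 1 + 8.5 + 6 + 11 + 3.5 = 44.5
W- = 8.5 + 5 + 2 + 7 + 11 = 33.5
(Check: W+ + W- = 78 should equal n(n+1)/2 = 78.)
Step 4: Test statistic W = min(W+, W-) = 33.5.
Step 5: Ties in |d|, so use the tie-corrected normal approximation.
        E[W] = n(n+1)/4 = 12*13/4 = 39.
        Tie groups: |d|=3 (t=2), |d|=7 (t=2), |d|=8 (t=3); sum(t^3 - t) = 36.
        Var[W] = n(n+1)(2n+1)/24 - sum(t^3-t)/48 = 3900/24 - 36/48 = 161.75.
        z = (W - E[W]) / sqrt(Var[W]) = (33.5 - 39) / 12.7181 = -0.4325.
        Two-sided p = 2*Phi(z) = 0.665411.
Step 6: alpha = 0.05. fail to reject H0.

W+ = 44.5, W- = 33.5, W = min = 33.5, p = 0.665411, fail to reject H0.


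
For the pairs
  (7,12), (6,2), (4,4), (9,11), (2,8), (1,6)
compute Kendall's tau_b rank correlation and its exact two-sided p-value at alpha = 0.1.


Step 1: Enumerate the 15 unordered pairs (i,j) with i<j and classify each by sign(x_j-x_i) * sign(y_j-y_i).
  (1,2):dx=-1,dy=-10->C; (1,3):dx=-3,dy=-8->C; (1,4):dx=+2,dy=-1->D; (1,5):dx=-5,dy=-4->C
  (1,6):dx=-6,dy=-6->C; (2,3):dx=-2,dy=+2->D; (2,4):dx=+3,dy=+9->C; (2,5):dx=-4,dy=+6->D
  (2,6):dx=-5,dy=+4->D; (3,4):dx=+5,dy=+7->C; (3,5):dx=-2,dy=+4->D; (3,6):dx=-3,dy=+2->D
  (4,5):dx=-7,dy=-3->C; (4,6):dx=-8,dy=-5->C; (5,6):dx=-1,dy=-2->C
Step 2: C = 9, D = 6, total pairs = 15.
Step 3: tau = (C - D)/(n(n-1)/2) = (9 - 6)/15 = 0.200000.
Step 4: Exact two-sided p-value (enumerate n! = 720 permutations of y under H0): p = 0.719444.
Step 5: alpha = 0.1. fail to reject H0.

tau_b = 0.2000 (C=9, D=6), p = 0.719444, fail to reject H0.


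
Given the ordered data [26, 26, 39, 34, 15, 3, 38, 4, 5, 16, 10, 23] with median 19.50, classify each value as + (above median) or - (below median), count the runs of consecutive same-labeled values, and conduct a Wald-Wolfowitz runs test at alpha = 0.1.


Step 1: Compute median = 19.50; label A = above, B = below.
Labels in order: AAAABBABBBBA  (n_A = 6, n_B = 6)
Step 2: Count runs R = 5.
Step 3: Under H0 (random ordering), E[R] = 2*n_A*n_B/(n_A+n_B) + 1 = 2*6*6/12 + 1 = 7.0000.
        Var[R] = 2*n_A*n_B*(2*n_A*n_B - n_A - n_B) / ((n_A+n_B)^2 * (n_A+n_B-1)) = 4320/1584 = 2.7273.
        SD[R] = 1.6514.
Step 4: Continuity-corrected z = (R + 0.5 - E[R]) / SD[R] = (5 + 0.5 - 7.0000) / 1.6514 = -0.9083.
Step 5: Two-sided p-value via normal approximation = 2*(1 - Phi(|z|)) = 0.363722.
Step 6: alpha = 0.1. fail to reject H0.

R = 5, z = -0.9083, p = 0.363722, fail to reject H0.


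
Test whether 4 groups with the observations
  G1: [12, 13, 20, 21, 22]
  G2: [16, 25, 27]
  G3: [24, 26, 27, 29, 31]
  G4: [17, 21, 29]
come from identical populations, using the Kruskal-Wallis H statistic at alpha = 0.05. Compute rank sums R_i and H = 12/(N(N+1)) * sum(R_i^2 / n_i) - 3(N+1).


Step 1: Combine all N = 16 observations and assign midranks.
sorted (value, group, rank): (12,G1,1), (13,G1,2), (16,G2,3), (17,G4,4), (20,G1,5), (21,G1,6.5), (21,G4,6.5), (22,G1,8), (24,G3,9), (25,G2,10), (26,G3,11), (27,G2,12.5), (27,G3,12.5), (29,G3,14.5), (29,G4,14.5), (31,G3,16)
Step 2: Sum ranks within each group.
R_1 = 22.5 (n_1 = 5)
R_2 = 25.5 (n_2 = 3)
R_3 = 63 (n_3 = 5)
R_4 = 25 (n_4 = 3)
Step 3: H = 12/(N(N+1)) * sum(R_i^2/n_i) - 3(N+1)
     = 12/(16*17) * (22.5^2/5 + 25.5^2/3 + 63^2/5 + 25^2/3) - 3*17
     = 0.044118 * 1320.13 - 51
     = 7.241176.
Step 4: Ties present; correction factor C = 1 - 18/(16^3 - 16) = 0.995588. Corrected H = 7.241176 / 0.995588 = 7.273264.
Step 5: Under H0, H ~ chi^2(3); p-value = 0.063680.
Step 6: alpha = 0.05. fail to reject H0.

H = 7.2733, df = 3, p = 0.063680, fail to reject H0.


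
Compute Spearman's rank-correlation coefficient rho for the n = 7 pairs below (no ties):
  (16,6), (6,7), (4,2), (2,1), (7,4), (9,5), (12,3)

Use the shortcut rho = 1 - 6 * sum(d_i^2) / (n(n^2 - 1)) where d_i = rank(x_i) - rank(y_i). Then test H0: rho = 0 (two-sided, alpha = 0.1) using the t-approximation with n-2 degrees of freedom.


Step 1: Rank x and y separately (midranks; no ties here).
rank(x): 16->7, 6->3, 4->2, 2->1, 7->4, 9->5, 12->6
rank(y): 6->6, 7->7, 2->2, 1->1, 4->4, 5->5, 3->3
Step 2: d_i = R_x(i) - R_y(i); compute d_i^2.
  (7-6)^2=1, (3-7)^2=16, (2-2)^2=0, (1-1)^2=0, (4-4)^2=0, (5-5)^2=0, (6-3)^2=9
sum(d^2) = 26.
Step 3: rho = 1 - 6*26 / (7*(7^2 - 1)) = 1 - 156/336 = 0.535714.
Step 4: Under H0, t = rho * sqrt((n-2)/(1-rho^2)) = 1.4186 ~ t(5).
Step 5: Two-sided p-value from the t-distribution with 5 df = 0.215217.
Step 6: alpha = 0.1. fail to reject H0.

rho = 0.5357, p = 0.215217, fail to reject H0 at alpha = 0.1.


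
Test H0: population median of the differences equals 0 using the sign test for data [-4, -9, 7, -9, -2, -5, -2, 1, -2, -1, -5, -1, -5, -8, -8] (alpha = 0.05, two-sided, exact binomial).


Step 1: Discard zero differences. Original n = 15; n_eff = number of nonzero differences = 15.
Nonzero differences (with sign): -4, -9, +7, -9, -2, -5, -2, +1, -2, -1, -5, -1, -5, -8, -8
Step 2: Count signs: positive = 2, negative = 13.
Step 3: Under H0: P(positive) = 0.5, so the number of positives S ~ Bin(15, 0.5).
Step 4: Two-sided exact p-value = sum of Bin(15,0.5) probabilities at or below the observed probability = 0.007385.
Step 5: alpha = 0.05. reject H0.

n_eff = 15, pos = 2, neg = 13, p = 0.007385, reject H0.


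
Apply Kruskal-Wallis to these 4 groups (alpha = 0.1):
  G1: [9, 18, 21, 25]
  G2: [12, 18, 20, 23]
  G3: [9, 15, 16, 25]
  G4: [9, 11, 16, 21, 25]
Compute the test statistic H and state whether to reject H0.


Step 1: Combine all N = 17 observations and assign midranks.
sorted (value, group, rank): (9,G1,2), (9,G3,2), (9,G4,2), (11,G4,4), (12,G2,5), (15,G3,6), (16,G3,7.5), (16,G4,7.5), (18,G1,9.5), (18,G2,9.5), (20,G2,11), (21,G1,12.5), (21,G4,12.5), (23,G2,14), (25,G1,16), (25,G3,16), (25,G4,16)
Step 2: Sum ranks within each group.
R_1 = 40 (n_1 = 4)
R_2 = 39.5 (n_2 = 4)
R_3 = 31.5 (n_3 = 4)
R_4 = 42 (n_4 = 5)
Step 3: H = 12/(N(N+1)) * sum(R_i^2/n_i) - 3(N+1)
     = 12/(17*18) * (40^2/4 + 39.5^2/4 + 31.5^2/4 + 42^2/5) - 3*18
     = 0.039216 * 1390.92 - 54
     = 0.546078.
Step 4: Ties present; correction factor C = 1 - 66/(17^3 - 17) = 0.986520. Corrected H = 0.546078 / 0.986520 = 0.553540.
Step 5: Under H0, H ~ chi^2(3); p-value = 0.906981.
Step 6: alpha = 0.1. fail to reject H0.

H = 0.5535, df = 3, p = 0.906981, fail to reject H0.


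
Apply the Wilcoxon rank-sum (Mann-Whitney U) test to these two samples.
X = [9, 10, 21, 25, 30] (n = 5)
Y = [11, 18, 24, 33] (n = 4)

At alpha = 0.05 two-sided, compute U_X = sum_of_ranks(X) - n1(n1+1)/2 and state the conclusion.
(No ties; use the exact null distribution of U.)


Step 1: Combine and sort all 9 observations; assign midranks.
sorted (value, group): (9,X), (10,X), (11,Y), (18,Y), (21,X), (24,Y), (25,X), (30,X), (33,Y)
ranks: 9->1, 10->2, 11->3, 18->4, 21->5, 24->6, 25->7, 30->8, 33->9
Step 2: Rank sum for X: R1 = 1 + 2 + 5 + 7 + 8 = 23.
Step 3: U_X = R1 - n1(n1+1)/2 = 23 - 5*6/2 = 23 - 15 = 8.
       U_Y = n1*n2 - U_X = 20 - 8 = 12.
Step 4: No ties, so the exact null distribution of U (based on enumerating the C(9,5) = 126 equally likely rank assignments) gives the two-sided p-value.
Step 5: p-value = 0.730159; compare to alpha = 0.05. fail to reject H0.

U_X = 8, p = 0.730159, fail to reject H0 at alpha = 0.05.


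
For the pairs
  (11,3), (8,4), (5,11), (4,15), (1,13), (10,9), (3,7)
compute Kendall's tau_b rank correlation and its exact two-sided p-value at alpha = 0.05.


Step 1: Enumerate the 21 unordered pairs (i,j) with i<j and classify each by sign(x_j-x_i) * sign(y_j-y_i).
  (1,2):dx=-3,dy=+1->D; (1,3):dx=-6,dy=+8->D; (1,4):dx=-7,dy=+12->D; (1,5):dx=-10,dy=+10->D
  (1,6):dx=-1,dy=+6->D; (1,7):dx=-8,dy=+4->D; (2,3):dx=-3,dy=+7->D; (2,4):dx=-4,dy=+11->D
  (2,5):dx=-7,dy=+9->D; (2,6):dx=+2,dy=+5->C; (2,7):dx=-5,dy=+3->D; (3,4):dx=-1,dy=+4->D
  (3,5):dx=-4,dy=+2->D; (3,6):dx=+5,dy=-2->D; (3,7):dx=-2,dy=-4->C; (4,5):dx=-3,dy=-2->C
  (4,6):dx=+6,dy=-6->D; (4,7):dx=-1,dy=-8->C; (5,6):dx=+9,dy=-4->D; (5,7):dx=+2,dy=-6->D
  (6,7):dx=-7,dy=-2->C
Step 2: C = 5, D = 16, total pairs = 21.
Step 3: tau = (C - D)/(n(n-1)/2) = (5 - 16)/21 = -0.523810.
Step 4: Exact two-sided p-value (enumerate n! = 5040 permutations of y under H0): p = 0.136111.
Step 5: alpha = 0.05. fail to reject H0.

tau_b = -0.5238 (C=5, D=16), p = 0.136111, fail to reject H0.


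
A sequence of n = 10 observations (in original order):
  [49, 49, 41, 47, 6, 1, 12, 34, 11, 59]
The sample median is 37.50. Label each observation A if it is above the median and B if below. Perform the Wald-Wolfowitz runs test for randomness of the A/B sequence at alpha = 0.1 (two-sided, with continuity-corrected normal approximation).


Step 1: Compute median = 37.50; label A = above, B = below.
Labels in order: AAAABBBBBA  (n_A = 5, n_B = 5)
Step 2: Count runs R = 3.
Step 3: Under H0 (random ordering), E[R] = 2*n_A*n_B/(n_A+n_B) + 1 = 2*5*5/10 + 1 = 6.0000.
        Var[R] = 2*n_A*n_B*(2*n_A*n_B - n_A - n_B) / ((n_A+n_B)^2 * (n_A+n_B-1)) = 2000/900 = 2.2222.
        SD[R] = 1.4907.
Step 4: Continuity-corrected z = (R + 0.5 - E[R]) / SD[R] = (3 + 0.5 - 6.0000) / 1.4907 = -1.6771.
Step 5: Two-sided p-value via normal approximation = 2*(1 - Phi(|z|)) = 0.093533.
Step 6: alpha = 0.1. reject H0.

R = 3, z = -1.6771, p = 0.093533, reject H0.


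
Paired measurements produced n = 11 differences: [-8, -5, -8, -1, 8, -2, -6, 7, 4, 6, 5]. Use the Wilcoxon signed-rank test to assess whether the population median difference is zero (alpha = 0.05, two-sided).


Step 1: Drop any zero differences (none here) and take |d_i|.
|d| = [8, 5, 8, 1, 8, 2, 6, 7, 4, 6, 5]
Step 2: Midrank |d_i| (ties get averaged ranks).
ranks: |8|->10, |5|->4.5, |8|->10, |1|->1, |8|->10, |2|->2, |6|->6.5, |7|->8, |4|->3, |6|->6.5, |5|->4.5
Step 3: Attach original signs; sum ranks with positive sign and with negative sign.
W+ = 10 + 8 + 3 + 6.5 + 4.5 = 32
W- = 10 + 4.5 + 10 + 1 + 2 + 6.5 = 34
(Check: W+ + W- = 66 should equal n(n+1)/2 = 66.)
Step 4: Test statistic W = min(W+, W-) = 32.
Step 5: Ties in |d|, so use the tie-corrected normal approximation.
        E[W] = n(n+1)/4 = 11*12/4 = 33.
        Tie groups: |d|=5 (t=2), |d|=6 (t=2), |d|=8 (t=3); sum(t^3 - t) = 36.
        Var[W] = n(n+1)(2n+1)/24 - sum(t^3-t)/48 = 3036/24 - 36/48 = 125.75.
        z = (W - E[W]) / sqrt(Var[W]) = (32 - 33) / 11.2138 = -0.0892.
        Two-sided p = 2*Phi(z) = 0.928942.
Step 6: alpha = 0.05. fail to reject H0.

W+ = 32, W- = 34, W = min = 32, p = 0.928942, fail to reject H0.


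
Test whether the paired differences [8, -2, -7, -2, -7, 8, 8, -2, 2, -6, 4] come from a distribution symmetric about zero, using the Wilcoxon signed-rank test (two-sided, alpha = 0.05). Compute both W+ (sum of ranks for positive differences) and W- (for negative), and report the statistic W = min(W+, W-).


Step 1: Drop any zero differences (none here) and take |d_i|.
|d| = [8, 2, 7, 2, 7, 8, 8, 2, 2, 6, 4]
Step 2: Midrank |d_i| (ties get averaged ranks).
ranks: |8|->10, |2|->2.5, |7|->7.5, |2|->2.5, |7|->7.5, |8|->10, |8|->10, |2|->2.5, |2|->2.5, |6|->6, |4|->5
Step 3: Attach original signs; sum ranks with positive sign and with negative sign.
W+ = 10 + 10 + 10 + 2.5 + 5 = 37.5
W- = 2.5 + 7.5 + 2.5 + 7.5 + 2.5 + 6 = 28.5
(Check: W+ + W- = 66 should equal n(n+1)/2 = 66.)
Step 4: Test statistic W = min(W+, W-) = 28.5.
Step 5: Ties in |d|, so use the tie-corrected normal approximation.
        E[W] = n(n+1)/4 = 11*12/4 = 33.
        Tie groups: |d|=2 (t=4), |d|=7 (t=2), |d|=8 (t=3); sum(t^3 - t) = 90.
        Var[W] = n(n+1)(2n+1)/24 - sum(t^3-t)/48 = 3036/24 - 90/48 = 124.625.
        z = (W - E[W]) / sqrt(Var[W]) = (28.5 - 33) / 11.1636 = -0.4031.
        Two-sided p = 2*Phi(z) = 0.686877.
Step 6: alpha = 0.05. fail to reject H0.

W+ = 37.5, W- = 28.5, W = min = 28.5, p = 0.686877, fail to reject H0.


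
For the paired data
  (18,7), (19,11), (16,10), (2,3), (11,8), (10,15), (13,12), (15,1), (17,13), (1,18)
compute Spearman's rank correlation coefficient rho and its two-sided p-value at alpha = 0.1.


Step 1: Rank x and y separately (midranks; no ties here).
rank(x): 18->9, 19->10, 16->7, 2->2, 11->4, 10->3, 13->5, 15->6, 17->8, 1->1
rank(y): 7->3, 11->6, 10->5, 3->2, 8->4, 15->9, 12->7, 1->1, 13->8, 18->10
Step 2: d_i = R_x(i) - R_y(i); compute d_i^2.
  (9-3)^2=36, (10-6)^2=16, (7-5)^2=4, (2-2)^2=0, (4-4)^2=0, (3-9)^2=36, (5-7)^2=4, (6-1)^2=25, (8-8)^2=0, (1-10)^2=81
sum(d^2) = 202.
Step 3: rho = 1 - 6*202 / (10*(10^2 - 1)) = 1 - 1212/990 = -0.224242.
Step 4: Under H0, t = rho * sqrt((n-2)/(1-rho^2)) = -0.6508 ~ t(8).
Step 5: Two-sided p-value from the t-distribution with 8 df = 0.533401.
Step 6: alpha = 0.1. fail to reject H0.

rho = -0.2242, p = 0.533401, fail to reject H0 at alpha = 0.1.


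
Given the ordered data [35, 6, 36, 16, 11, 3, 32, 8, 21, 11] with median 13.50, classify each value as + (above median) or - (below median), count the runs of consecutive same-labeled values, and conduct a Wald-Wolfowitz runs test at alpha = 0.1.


Step 1: Compute median = 13.50; label A = above, B = below.
Labels in order: ABAABBABAB  (n_A = 5, n_B = 5)
Step 2: Count runs R = 8.
Step 3: Under H0 (random ordering), E[R] = 2*n_A*n_B/(n_A+n_B) + 1 = 2*5*5/10 + 1 = 6.0000.
        Var[R] = 2*n_A*n_B*(2*n_A*n_B - n_A - n_B) / ((n_A+n_B)^2 * (n_A+n_B-1)) = 2000/900 = 2.2222.
        SD[R] = 1.4907.
Step 4: Continuity-corrected z = (R - 0.5 - E[R]) / SD[R] = (8 - 0.5 - 6.0000) / 1.4907 = 1.0062.
Step 5: Two-sided p-value via normal approximation = 2*(1 - Phi(|z|)) = 0.314305.
Step 6: alpha = 0.1. fail to reject H0.

R = 8, z = 1.0062, p = 0.314305, fail to reject H0.


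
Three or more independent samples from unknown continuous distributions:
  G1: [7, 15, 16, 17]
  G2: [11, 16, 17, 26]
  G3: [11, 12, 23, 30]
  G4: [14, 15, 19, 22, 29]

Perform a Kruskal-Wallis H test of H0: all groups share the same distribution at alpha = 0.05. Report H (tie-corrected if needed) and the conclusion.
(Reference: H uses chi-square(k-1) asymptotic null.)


Step 1: Combine all N = 17 observations and assign midranks.
sorted (value, group, rank): (7,G1,1), (11,G2,2.5), (11,G3,2.5), (12,G3,4), (14,G4,5), (15,G1,6.5), (15,G4,6.5), (16,G1,8.5), (16,G2,8.5), (17,G1,10.5), (17,G2,10.5), (19,G4,12), (22,G4,13), (23,G3,14), (26,G2,15), (29,G4,16), (30,G3,17)
Step 2: Sum ranks within each group.
R_1 = 26.5 (n_1 = 4)
R_2 = 36.5 (n_2 = 4)
R_3 = 37.5 (n_3 = 4)
R_4 = 52.5 (n_4 = 5)
Step 3: H = 12/(N(N+1)) * sum(R_i^2/n_i) - 3(N+1)
     = 12/(17*18) * (26.5^2/4 + 36.5^2/4 + 37.5^2/4 + 52.5^2/5) - 3*18
     = 0.039216 * 1411.44 - 54
     = 1.350490.
Step 4: Ties present; correction factor C = 1 - 24/(17^3 - 17) = 0.995098. Corrected H = 1.350490 / 0.995098 = 1.357143.
Step 5: Under H0, H ~ chi^2(3); p-value = 0.715611.
Step 6: alpha = 0.05. fail to reject H0.

H = 1.3571, df = 3, p = 0.715611, fail to reject H0.
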